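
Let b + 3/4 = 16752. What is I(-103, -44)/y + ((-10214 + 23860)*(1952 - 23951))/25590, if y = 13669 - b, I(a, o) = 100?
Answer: -616859290411/52583185 ≈ -11731.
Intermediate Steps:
b = 67005/4 (b = -¾ + 16752 = 67005/4 ≈ 16751.)
y = -12329/4 (y = 13669 - 1*67005/4 = 13669 - 67005/4 = -12329/4 ≈ -3082.3)
I(-103, -44)/y + ((-10214 + 23860)*(1952 - 23951))/25590 = 100/(-12329/4) + ((-10214 + 23860)*(1952 - 23951))/25590 = 100*(-4/12329) + (13646*(-21999))*(1/25590) = -400/12329 - 300198354*1/25590 = -400/12329 - 50033059/4265 = -616859290411/52583185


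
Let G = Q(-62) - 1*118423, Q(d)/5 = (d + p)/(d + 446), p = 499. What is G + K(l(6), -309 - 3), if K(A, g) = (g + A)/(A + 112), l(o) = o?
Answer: -2682921325/22656 ≈ -1.1842e+5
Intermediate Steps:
Q(d) = 5*(499 + d)/(446 + d) (Q(d) = 5*((d + 499)/(d + 446)) = 5*((499 + d)/(446 + d)) = 5*(499 + d)/(446 + d))
K(A, g) = (A + g)/(112 + A)
G = -45472247/384 (G = 5*(499 - 62)/(446 - 62) - 1*118423 = 5*437/384 - 118423 = 5*(1/384)*437 - 118423 = 2185/384 - 118423 = -45472247/384 ≈ -1.1842e+5)
G + K(l(6), -309 - 3) = -45472247/384 + (6 + (-309 - 3))/(112 + 6) = -45472247/384 + (6 - 312)/118 = -45472247/384 + (1/118)*(-306) = -45472247/384 - 153/59 = -2682921325/22656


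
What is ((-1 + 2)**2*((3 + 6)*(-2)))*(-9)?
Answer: 162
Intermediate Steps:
((-1 + 2)**2*((3 + 6)*(-2)))*(-9) = (1**2*(9*(-2)))*(-9) = (1*(-18))*(-9) = -18*(-9) = 162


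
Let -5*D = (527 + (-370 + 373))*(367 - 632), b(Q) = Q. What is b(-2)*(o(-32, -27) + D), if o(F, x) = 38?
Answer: -56256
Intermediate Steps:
D = 28090 (D = -(527 + (-370 + 373))*(367 - 632)/5 = -(527 + 3)*(-265)/5 = -106*(-265) = -1/5*(-140450) = 28090)
b(-2)*(o(-32, -27) + D) = -2*(38 + 28090) = -2*28128 = -56256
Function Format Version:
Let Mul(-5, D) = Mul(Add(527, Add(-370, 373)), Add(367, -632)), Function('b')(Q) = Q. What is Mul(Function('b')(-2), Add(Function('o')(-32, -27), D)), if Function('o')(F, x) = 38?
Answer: -56256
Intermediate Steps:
D = 28090 (D = Mul(Rational(-1, 5), Mul(Add(527, Add(-370, 373)), Add(367, -632))) = Mul(Rational(-1, 5), Mul(Add(527, 3), -265)) = Mul(Rational(-1, 5), Mul(530, -265)) = Mul(Rational(-1, 5), -140450) = 28090)
Mul(Function('b')(-2), Add(Function('o')(-32, -27), D)) = Mul(-2, Add(38, 28090)) = Mul(-2, 28128) = -56256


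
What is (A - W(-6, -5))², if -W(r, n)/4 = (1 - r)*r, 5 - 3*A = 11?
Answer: 28900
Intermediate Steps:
A = -2 (A = 5/3 - ⅓*11 = 5/3 - 11/3 = -2)
W(r, n) = -4*r*(1 - r) (W(r, n) = -4*(1 - r)*r = -4*r*(1 - r))
(A - W(-6, -5))² = (-2 - 4*(-6)*(-1 - 6))² = (-2 - 4*(-6)*(-7))² = (-2 - 1*168)² = (-2 - 168)² = (-170)² = 28900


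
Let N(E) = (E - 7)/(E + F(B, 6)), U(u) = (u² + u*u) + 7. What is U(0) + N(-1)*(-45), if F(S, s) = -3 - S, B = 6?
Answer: -29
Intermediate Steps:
U(u) = 7 + 2*u² (U(u) = (u² + u²) + 7 = 2*u² + 7 = 7 + 2*u²)
N(E) = (-7 + E)/(-9 + E) (N(E) = (E - 7)/(E + (-3 - 1*6)) = (-7 + E)/(E + (-3 - 6)) = (-7 + E)/(E - 9) = (-7 + E)/(-9 + E))
U(0) + N(-1)*(-45) = (7 + 2*0²) + ((-7 - 1)/(-9 - 1))*(-45) = (7 + 2*0) + (-8/(-10))*(-45) = (7 + 0) - ⅒*(-8)*(-45) = 7 + (⅘)*(-45) = 7 - 36 = -29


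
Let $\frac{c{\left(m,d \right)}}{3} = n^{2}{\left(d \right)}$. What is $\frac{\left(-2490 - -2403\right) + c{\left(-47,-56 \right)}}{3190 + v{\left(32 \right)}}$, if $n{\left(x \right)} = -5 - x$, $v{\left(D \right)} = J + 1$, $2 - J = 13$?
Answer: $\frac{643}{265} \approx 2.4264$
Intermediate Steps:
$J = -11$ ($J = 2 - 13 = -11$)
$v{\left(D \right)} = -10$ ($v{\left(D \right)} = -11 + 1 = -10$)
$c{\left(m,d \right)} = 3 \left(-5 - d\right)^{2}$
$\frac{\left(-2490 - -2403\right) + c{\left(-47,-56 \right)}}{3190 + v{\left(32 \right)}} = \frac{\left(-2490 - -2403\right) + 3 \left(5 - 56\right)^{2}}{3190 - 10} = \frac{\left(-2490 + 2403\right) + 3 \left(-51\right)^{2}}{3180} = \left(-87 + 3 \cdot 2601\right) \frac{1}{3180} = \left(-87 + 7803\right) \frac{1}{3180} = 7716 \cdot \frac{1}{3180} = \frac{643}{265}$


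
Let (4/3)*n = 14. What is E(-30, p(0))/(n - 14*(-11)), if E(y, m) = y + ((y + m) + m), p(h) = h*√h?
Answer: -120/329 ≈ -0.36474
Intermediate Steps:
p(h) = h^(3/2)
n = 21/2 (n = (¾)*14 = 21/2 ≈ 10.500)
E(y, m) = 2*m + 2*y (E(y, m) = y + ((m + y) + m) = y + (y + 2*m) = 2*m + 2*y)
E(-30, p(0))/(n - 14*(-11)) = (2*0^(3/2) + 2*(-30))/(21/2 - 14*(-11)) = (2*0 - 60)/(21/2 + 154) = (0 - 60)/(329/2) = -60*2/329 = -120/329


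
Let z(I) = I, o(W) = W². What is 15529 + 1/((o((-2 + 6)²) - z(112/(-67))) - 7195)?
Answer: 7217894662/464801 ≈ 15529.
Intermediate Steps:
15529 + 1/((o((-2 + 6)²) - z(112/(-67))) - 7195) = 15529 + 1/((((-2 + 6)²)² - 112/(-67)) - 7195) = 15529 + 1/(((4²)² - 112*(-1)/67) - 7195) = 15529 + 1/((16² - 1*(-112/67)) - 7195) = 15529 + 1/((256 + 112/67) - 7195) = 15529 + 1/(17264/67 - 7195) = 15529 + 1/(-464801/67) = 15529 - 67/464801 = 7217894662/464801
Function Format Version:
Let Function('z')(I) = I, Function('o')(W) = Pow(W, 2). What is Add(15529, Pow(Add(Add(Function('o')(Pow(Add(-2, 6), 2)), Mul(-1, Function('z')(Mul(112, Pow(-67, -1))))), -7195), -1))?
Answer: Rational(7217894662, 464801) ≈ 15529.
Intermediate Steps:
Add(15529, Pow(Add(Add(Function('o')(Pow(Add(-2, 6), 2)), Mul(-1, Function('z')(Mul(112, Pow(-67, -1))))), -7195), -1)) = Add(15529, Pow(Add(Add(Pow(Pow(Add(-2, 6), 2), 2), Mul(-1, Mul(112, Pow(-67, -1)))), -7195), -1)) = Add(15529, Pow(Add(Add(Pow(Pow(4, 2), 2), Mul(-1, Mul(112, Rational(-1, 67)))), -7195), -1)) = Add(15529, Pow(Add(Add(Pow(16, 2), Mul(-1, Rational(-112, 67))), -7195), -1)) = Add(15529, Pow(Add(Add(256, Rational(112, 67)), -7195), -1)) = Add(15529, Pow(Add(Rational(17264, 67), -7195), -1)) = Add(15529, Pow(Rational(-464801, 67), -1)) = Add(15529, Rational(-67, 464801)) = Rational(7217894662, 464801)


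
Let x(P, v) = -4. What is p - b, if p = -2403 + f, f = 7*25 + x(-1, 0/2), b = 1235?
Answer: -3467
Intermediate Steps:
f = 171 (f = 7*25 - 4 = 175 - 4 = 171)
p = -2232 (p = -2403 + 171 = -2232)
p - b = -2232 - 1*1235 = -2232 - 1235 = -3467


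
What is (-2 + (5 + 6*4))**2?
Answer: 729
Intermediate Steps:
(-2 + (5 + 6*4))**2 = (-2 + (5 + 24))**2 = (-2 + 29)**2 = 27**2 = 729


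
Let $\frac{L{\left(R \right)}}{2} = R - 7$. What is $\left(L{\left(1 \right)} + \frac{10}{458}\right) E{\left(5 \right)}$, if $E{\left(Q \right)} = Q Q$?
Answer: $- \frac{68575}{229} \approx -299.45$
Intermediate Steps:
$L{\left(R \right)} = -14 + 2 R$ ($L{\left(R \right)} = 2 \left(R - 7\right) = 2 \left(-7 + R\right) = -14 + 2 R$)
$E{\left(Q \right)} = Q^{2}$
$\left(L{\left(1 \right)} + \frac{10}{458}\right) E{\left(5 \right)} = \left(\left(-14 + 2 \cdot 1\right) + \frac{10}{458}\right) 5^{2} = \left(\left(-14 + 2\right) + 10 \cdot \frac{1}{458}\right) 25 = \left(-12 + \frac{5}{229}\right) 25 = \left(- \frac{2743}{229}\right) 25 = - \frac{68575}{229}$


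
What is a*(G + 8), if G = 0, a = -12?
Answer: -96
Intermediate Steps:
a*(G + 8) = -12*(0 + 8) = -12*8 = -96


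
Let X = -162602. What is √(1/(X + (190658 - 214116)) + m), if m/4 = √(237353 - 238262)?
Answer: √(-46515 + 103854970800*I*√101)/93030 ≈ 7.7653 + 7.7653*I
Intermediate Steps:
m = 12*I*√101 (m = 4*√(237353 - 238262) = 4*√(-909) = 4*(3*I*√101) = 12*I*√101 ≈ 120.6*I)
√(1/(X + (190658 - 214116)) + m) = √(1/(-162602 + (190658 - 214116)) + 12*I*√101) = √(1/(-162602 - 23458) + 12*I*√101) = √(1/(-186060) + 12*I*√101) = √(-1/186060 + 12*I*√101)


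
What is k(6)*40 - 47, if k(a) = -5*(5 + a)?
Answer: -2247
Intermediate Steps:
k(a) = -25 - 5*a
k(6)*40 - 47 = (-25 - 5*6)*40 - 47 = (-25 - 30)*40 - 47 = -55*40 - 47 = -2200 - 47 = -2247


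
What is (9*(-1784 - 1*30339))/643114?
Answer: -289107/643114 ≈ -0.44954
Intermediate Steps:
(9*(-1784 - 1*30339))/643114 = (9*(-1784 - 30339))*(1/643114) = (9*(-32123))*(1/643114) = -289107*1/643114 = -289107/643114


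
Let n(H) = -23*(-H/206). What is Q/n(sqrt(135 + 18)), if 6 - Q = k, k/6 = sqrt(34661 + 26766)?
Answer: 412*sqrt(17)*(1 - sqrt(61427))/391 ≈ -1072.4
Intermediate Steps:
k = 6*sqrt(61427) (k = 6*sqrt(34661 + 26766) = 6*sqrt(61427) ≈ 1487.1)
Q = 6 - 6*sqrt(61427) ≈ -1481.1
n(H) = 23*H/206 (n(H) = -(-23)*H/206 = 23*H/206)
Q/n(sqrt(135 + 18)) = (6 - 6*sqrt(61427))/((23*sqrt(135 + 18)/206)) = (6 - 6*sqrt(61427))/((23*sqrt(153)/206)) = (6 - 6*sqrt(61427))/((23*(3*sqrt(17))/206)) = (6 - 6*sqrt(61427))/((69*sqrt(17)/206)) = (6 - 6*sqrt(61427))*(206*sqrt(17)/1173) = 206*sqrt(17)*(6 - 6*sqrt(61427))/1173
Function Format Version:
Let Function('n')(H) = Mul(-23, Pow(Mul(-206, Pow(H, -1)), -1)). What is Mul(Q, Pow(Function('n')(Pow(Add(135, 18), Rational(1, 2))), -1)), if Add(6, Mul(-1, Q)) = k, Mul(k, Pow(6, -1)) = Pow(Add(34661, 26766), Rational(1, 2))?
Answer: Mul(Rational(412, 391), Pow(17, Rational(1, 2)), Add(1, Mul(-1, Pow(61427, Rational(1, 2))))) ≈ -1072.4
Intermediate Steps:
k = Mul(6, Pow(61427, Rational(1, 2))) (k = Mul(6, Pow(Add(34661, 26766), Rational(1, 2))) = Mul(6, Pow(61427, Rational(1, 2))) ≈ 1487.1)
Q = Add(6, Mul(-6, Pow(61427, Rational(1, 2)))) (Q = Add(6, Mul(-1, Mul(6, Pow(61427, Rational(1, 2))))) = Add(6, Mul(-6, Pow(61427, Rational(1, 2)))) ≈ -1481.1)
Function('n')(H) = Mul(Rational(23, 206), H) (Function('n')(H) = Mul(-23, Mul(Rational(-1, 206), H)) = Mul(Rational(23, 206), H))
Mul(Q, Pow(Function('n')(Pow(Add(135, 18), Rational(1, 2))), -1)) = Mul(Add(6, Mul(-6, Pow(61427, Rational(1, 2)))), Pow(Mul(Rational(23, 206), Pow(Add(135, 18), Rational(1, 2))), -1)) = Mul(Add(6, Mul(-6, Pow(61427, Rational(1, 2)))), Pow(Mul(Rational(23, 206), Pow(153, Rational(1, 2))), -1)) = Mul(Add(6, Mul(-6, Pow(61427, Rational(1, 2)))), Pow(Mul(Rational(23, 206), Mul(3, Pow(17, Rational(1, 2)))), -1)) = Mul(Add(6, Mul(-6, Pow(61427, Rational(1, 2)))), Pow(Mul(Rational(69, 206), Pow(17, Rational(1, 2))), -1)) = Mul(Add(6, Mul(-6, Pow(61427, Rational(1, 2)))), Mul(Rational(206, 1173), Pow(17, Rational(1, 2)))) = Mul(Rational(206, 1173), Pow(17, Rational(1, 2)), Add(6, Mul(-6, Pow(61427, Rational(1, 2)))))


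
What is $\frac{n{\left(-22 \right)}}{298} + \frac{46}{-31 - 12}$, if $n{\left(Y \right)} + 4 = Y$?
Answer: $- \frac{7413}{6407} \approx -1.157$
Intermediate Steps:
$n{\left(Y \right)} = -4 + Y$
$\frac{n{\left(-22 \right)}}{298} + \frac{46}{-31 - 12} = \frac{-4 - 22}{298} + \frac{46}{-31 - 12} = \left(-26\right) \frac{1}{298} + \frac{46}{-43} = - \frac{13}{149} + 46 \left(- \frac{1}{43}\right) = - \frac{13}{149} - \frac{46}{43} = - \frac{7413}{6407}$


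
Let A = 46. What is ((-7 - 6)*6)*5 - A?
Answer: -436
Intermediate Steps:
((-7 - 6)*6)*5 - A = ((-7 - 6)*6)*5 - 1*46 = -13*6*5 - 46 = -78*5 - 46 = -390 - 46 = -436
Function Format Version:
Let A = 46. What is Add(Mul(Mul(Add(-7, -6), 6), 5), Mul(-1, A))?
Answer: -436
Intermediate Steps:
Add(Mul(Mul(Add(-7, -6), 6), 5), Mul(-1, A)) = Add(Mul(Mul(Add(-7, -6), 6), 5), Mul(-1, 46)) = Add(Mul(Mul(-13, 6), 5), -46) = Add(Mul(-78, 5), -46) = Add(-390, -46) = -436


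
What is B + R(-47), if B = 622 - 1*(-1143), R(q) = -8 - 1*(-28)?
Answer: 1785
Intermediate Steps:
R(q) = 20 (R(q) = -8 + 28 = 20)
B = 1765 (B = 622 + 1143 = 1765)
B + R(-47) = 1765 + 20 = 1785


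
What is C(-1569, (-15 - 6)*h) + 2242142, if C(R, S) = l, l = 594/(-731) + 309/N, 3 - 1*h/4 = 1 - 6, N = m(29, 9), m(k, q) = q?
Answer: 4917090917/2193 ≈ 2.2422e+6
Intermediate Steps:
N = 9
h = 32 (h = 12 - 4*(1 - 6) = 12 - 4*(-5) = 12 + 20 = 32)
l = 73511/2193 (l = 594/(-731) + 309/9 = 594*(-1/731) + 309*(⅑) = -594/731 + 103/3 = 73511/2193 ≈ 33.521)
C(R, S) = 73511/2193
C(-1569, (-15 - 6)*h) + 2242142 = 73511/2193 + 2242142 = 4917090917/2193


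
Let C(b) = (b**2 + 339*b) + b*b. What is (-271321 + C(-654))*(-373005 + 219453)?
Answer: -55648012560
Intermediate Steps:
C(b) = 2*b**2 + 339*b (C(b) = (b**2 + 339*b) + b**2 = 2*b**2 + 339*b)
(-271321 + C(-654))*(-373005 + 219453) = (-271321 - 654*(339 + 2*(-654)))*(-373005 + 219453) = (-271321 - 654*(339 - 1308))*(-153552) = (-271321 - 654*(-969))*(-153552) = (-271321 + 633726)*(-153552) = 362405*(-153552) = -55648012560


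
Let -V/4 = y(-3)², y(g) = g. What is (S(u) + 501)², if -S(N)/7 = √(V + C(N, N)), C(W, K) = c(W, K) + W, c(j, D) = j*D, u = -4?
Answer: 249825 - 14028*I*√6 ≈ 2.4983e+5 - 34361.0*I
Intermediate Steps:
c(j, D) = D*j
C(W, K) = W + K*W (C(W, K) = K*W + W = W + K*W)
V = -36 (V = -4*(-3)² = -4*9 = -36)
S(N) = -7*√(-36 + N*(1 + N))
(S(u) + 501)² = (-7*√(-36 - 4 + (-4)²) + 501)² = (-7*√(-36 - 4 + 16) + 501)² = (-14*I*√6 + 501)² = (501 - 14*I*√6)²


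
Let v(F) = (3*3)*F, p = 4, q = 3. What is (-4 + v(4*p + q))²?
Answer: 27889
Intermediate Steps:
v(F) = 9*F
(-4 + v(4*p + q))² = (-4 + 9*(4*4 + 3))² = (-4 + 9*(16 + 3))² = (-4 + 9*19)² = (-4 + 171)² = 167² = 27889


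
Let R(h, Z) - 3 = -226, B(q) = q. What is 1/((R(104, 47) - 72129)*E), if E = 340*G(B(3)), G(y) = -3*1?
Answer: 1/73799040 ≈ 1.3550e-8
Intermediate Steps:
R(h, Z) = -223 (R(h, Z) = 3 - 226 = -223)
G(y) = -3
E = -1020 (E = 340*(-3) = -1020)
1/((R(104, 47) - 72129)*E) = 1/(-223 - 72129*(-1020)) = -1/1020/(-72352) = -1/72352*(-1/1020) = 1/73799040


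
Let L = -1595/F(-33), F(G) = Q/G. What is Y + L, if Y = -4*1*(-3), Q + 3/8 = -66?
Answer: -138236/177 ≈ -780.99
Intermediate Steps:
Q = -531/8 (Q = -3/8 - 66 = -531/8 ≈ -66.375)
F(G) = -531/(8*G)
Y = 12 (Y = -4*(-3) = 12)
L = -140360/177 (L = -1595/((-531/8/(-33))) = -1595/((-531/8*(-1/33))) = -1595/177/88 = -1595*88/177 = -140360/177 ≈ -792.99)
Y + L = 12 - 140360/177 = -138236/177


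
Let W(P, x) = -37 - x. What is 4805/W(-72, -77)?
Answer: 961/8 ≈ 120.13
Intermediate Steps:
4805/W(-72, -77) = 4805/(-37 - 1*(-77)) = 4805/(-37 + 77) = 4805/40 = 4805*(1/40) = 961/8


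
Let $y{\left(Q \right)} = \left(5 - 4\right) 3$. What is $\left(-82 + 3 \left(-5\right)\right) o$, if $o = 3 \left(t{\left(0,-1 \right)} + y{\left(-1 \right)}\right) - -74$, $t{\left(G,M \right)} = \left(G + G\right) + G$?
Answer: $-8051$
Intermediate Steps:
$t{\left(G,M \right)} = 3 G$ ($t{\left(G,M \right)} = 2 G + G = 3 G$)
$y{\left(Q \right)} = 3$ ($y{\left(Q \right)} = 1 \cdot 3 = 3$)
$o = 83$ ($o = 3 \left(3 \cdot 0 + 3\right) - -74 = 3 \left(0 + 3\right) + 74 = 3 \cdot 3 + 74 = 9 + 74 = 83$)
$\left(-82 + 3 \left(-5\right)\right) o = \left(-82 + 3 \left(-5\right)\right) 83 = \left(-82 - 15\right) 83 = \left(-97\right) 83 = -8051$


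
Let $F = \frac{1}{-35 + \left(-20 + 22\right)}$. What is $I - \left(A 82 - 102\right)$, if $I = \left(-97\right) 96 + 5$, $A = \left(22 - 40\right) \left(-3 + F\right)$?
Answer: $- \frac{150455}{11} \approx -13678.0$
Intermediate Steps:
$F = - \frac{1}{33}$ ($F = \frac{1}{-35 + 2} = \frac{1}{-33} = - \frac{1}{33} \approx -0.030303$)
$A = \frac{600}{11}$ ($A = \left(22 - 40\right) \left(-3 - \frac{1}{33}\right) = \left(-18\right) \left(- \frac{100}{33}\right) = \frac{600}{11} \approx 54.545$)
$I = -9307$ ($I = -9312 + 5 = -9307$)
$I - \left(A 82 - 102\right) = -9307 - \left(\frac{600}{11} \cdot 82 - 102\right) = -9307 - \left(\frac{49200}{11} - 102\right) = -9307 - \frac{48078}{11} = - \frac{150455}{11}$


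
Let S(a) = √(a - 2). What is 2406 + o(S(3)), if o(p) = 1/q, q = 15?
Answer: 36091/15 ≈ 2406.1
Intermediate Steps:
S(a) = √(-2 + a)
o(p) = 1/15
2406 + o(S(3)) = 2406 + 1/15 = 36091/15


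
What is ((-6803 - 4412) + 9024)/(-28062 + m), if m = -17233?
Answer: 2191/45295 ≈ 0.048372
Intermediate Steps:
((-6803 - 4412) + 9024)/(-28062 + m) = ((-6803 - 4412) + 9024)/(-28062 - 17233) = (-11215 + 9024)/(-45295) = -2191*(-1/45295) = 2191/45295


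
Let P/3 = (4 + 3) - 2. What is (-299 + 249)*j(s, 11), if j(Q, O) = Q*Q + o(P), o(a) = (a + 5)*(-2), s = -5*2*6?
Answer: -178000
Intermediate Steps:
P = 15 (P = 3*((4 + 3) - 2) = 3*(7 - 2) = 3*5 = 15)
s = -60 (s = -10*6 = -60)
o(a) = -10 - 2*a (o(a) = (5 + a)*(-2) = -10 - 2*a)
j(Q, O) = -40 + Q² (j(Q, O) = Q*Q + (-10 - 2*15) = Q² + (-10 - 30) = Q² - 40 = -40 + Q²)
(-299 + 249)*j(s, 11) = (-299 + 249)*(-40 + (-60)²) = -50*(-40 + 3600) = -50*3560 = -178000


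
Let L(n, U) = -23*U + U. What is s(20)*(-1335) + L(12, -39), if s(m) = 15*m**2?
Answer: -8009142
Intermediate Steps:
L(n, U) = -22*U
s(20)*(-1335) + L(12, -39) = (15*20**2)*(-1335) - 22*(-39) = (15*400)*(-1335) + 858 = 6000*(-1335) + 858 = -8010000 + 858 = -8009142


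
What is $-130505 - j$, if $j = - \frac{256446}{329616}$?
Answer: $- \frac{796597771}{6104} \approx -1.305 \cdot 10^{5}$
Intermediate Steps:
$j = - \frac{4749}{6104}$ ($j = \left(-256446\right) \frac{1}{329616} = - \frac{4749}{6104} \approx -0.77801$)
$-130505 - j = -130505 - - \frac{4749}{6104} = -130505 + \frac{4749}{6104} = - \frac{796597771}{6104}$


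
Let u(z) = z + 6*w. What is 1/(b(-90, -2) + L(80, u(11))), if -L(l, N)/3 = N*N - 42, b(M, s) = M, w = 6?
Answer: -1/6591 ≈ -0.00015172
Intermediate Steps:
u(z) = 36 + z (u(z) = z + 6*6 = z + 36 = 36 + z)
L(l, N) = 126 - 3*N**2 (L(l, N) = -3*(N*N - 42) = -3*(N**2 - 42) = -3*(-42 + N**2) = 126 - 3*N**2)
1/(b(-90, -2) + L(80, u(11))) = 1/(-90 + (126 - 3*(36 + 11)**2)) = 1/(-90 + (126 - 3*47**2)) = 1/(-90 + (126 - 3*2209)) = 1/(-90 + (126 - 6627)) = 1/(-90 - 6501) = 1/(-6591) = -1/6591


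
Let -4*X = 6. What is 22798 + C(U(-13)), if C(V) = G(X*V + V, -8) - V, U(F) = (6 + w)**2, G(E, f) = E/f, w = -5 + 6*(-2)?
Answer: 362953/16 ≈ 22685.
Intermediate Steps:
X = -3/2 (X = -1/4*6 = -3/2 ≈ -1.5000)
w = -17 (w = -5 - 12 = -17)
U(F) = 121 (U(F) = (6 - 17)**2 = (-11)**2 = 121)
C(V) = -15*V/16 (C(V) = (-3*V/2 + V)/(-8) - V = -V/2*(-1/8) - V = V/16 - V = -15*V/16)
22798 + C(U(-13)) = 22798 - 15/16*121 = 22798 - 1815/16 = 362953/16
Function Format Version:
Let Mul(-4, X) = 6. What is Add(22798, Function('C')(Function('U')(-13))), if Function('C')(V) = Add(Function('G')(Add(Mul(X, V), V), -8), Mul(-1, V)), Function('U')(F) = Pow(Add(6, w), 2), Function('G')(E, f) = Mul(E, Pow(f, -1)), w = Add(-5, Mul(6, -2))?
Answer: Rational(362953, 16) ≈ 22685.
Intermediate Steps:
X = Rational(-3, 2) (X = Mul(Rational(-1, 4), 6) = Rational(-3, 2) ≈ -1.5000)
w = -17 (w = Add(-5, -12) = -17)
Function('U')(F) = 121 (Function('U')(F) = Pow(Add(6, -17), 2) = Pow(-11, 2) = 121)
Function('C')(V) = Mul(Rational(-15, 16), V) (Function('C')(V) = Add(Mul(Add(Mul(Rational(-3, 2), V), V), Pow(-8, -1)), Mul(-1, V)) = Add(Mul(Mul(Rational(-1, 2), V), Rational(-1, 8)), Mul(-1, V)) = Add(Mul(Rational(1, 16), V), Mul(-1, V)) = Mul(Rational(-15, 16), V))
Add(22798, Function('C')(Function('U')(-13))) = Add(22798, Mul(Rational(-15, 16), 121)) = Add(22798, Rational(-1815, 16)) = Rational(362953, 16)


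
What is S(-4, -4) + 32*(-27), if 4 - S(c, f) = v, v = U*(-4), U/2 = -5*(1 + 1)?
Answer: -940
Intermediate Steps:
U = -20 (U = 2*(-5*(1 + 1)) = 2*(-5*2) = 2*(-10) = -20)
v = 80 (v = -20*(-4) = 80)
S(c, f) = -76 (S(c, f) = 4 - 1*80 = 4 - 80 = -76)
S(-4, -4) + 32*(-27) = -76 + 32*(-27) = -76 - 864 = -940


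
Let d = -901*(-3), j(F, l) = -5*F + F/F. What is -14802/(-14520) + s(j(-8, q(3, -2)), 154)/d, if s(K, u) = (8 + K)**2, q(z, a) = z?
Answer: 12478721/6541260 ≈ 1.9077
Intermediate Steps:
j(F, l) = 1 - 5*F (j(F, l) = -5*F + 1 = 1 - 5*F)
d = 2703
-14802/(-14520) + s(j(-8, q(3, -2)), 154)/d = -14802/(-14520) + (8 + (1 - 5*(-8)))**2/2703 = -14802*(-1/14520) + (8 + (1 + 40))**2*(1/2703) = 2467/2420 + (8 + 41)**2*(1/2703) = 2467/2420 + 49**2*(1/2703) = 2467/2420 + 2401*(1/2703) = 2467/2420 + 2401/2703 = 12478721/6541260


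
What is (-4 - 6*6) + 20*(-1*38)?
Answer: -800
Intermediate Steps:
(-4 - 6*6) + 20*(-1*38) = (-4 - 36) + 20*(-38) = -40 - 760 = -800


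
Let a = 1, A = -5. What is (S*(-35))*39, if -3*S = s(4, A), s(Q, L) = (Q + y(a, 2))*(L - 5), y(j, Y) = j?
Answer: -22750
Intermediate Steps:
s(Q, L) = (1 + Q)*(-5 + L) (s(Q, L) = (Q + 1)*(L - 5) = (1 + Q)*(-5 + L))
S = 50/3 (S = -(-5 - 5 - 5*4 - 5*4)/3 = -(-5 - 5 - 20 - 20)/3 = -1/3*(-50) = 50/3 ≈ 16.667)
(S*(-35))*39 = ((50/3)*(-35))*39 = -1750/3*39 = -22750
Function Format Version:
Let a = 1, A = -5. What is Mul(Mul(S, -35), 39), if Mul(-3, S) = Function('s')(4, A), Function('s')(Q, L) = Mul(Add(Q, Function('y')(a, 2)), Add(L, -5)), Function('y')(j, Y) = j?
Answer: -22750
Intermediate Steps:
Function('s')(Q, L) = Mul(Add(1, Q), Add(-5, L)) (Function('s')(Q, L) = Mul(Add(Q, 1), Add(L, -5)) = Mul(Add(1, Q), Add(-5, L)))
S = Rational(50, 3) (S = Mul(Rational(-1, 3), Add(-5, -5, Mul(-5, 4), Mul(-5, 4))) = Mul(Rational(-1, 3), Add(-5, -5, -20, -20)) = Mul(Rational(-1, 3), -50) = Rational(50, 3) ≈ 16.667)
Mul(Mul(S, -35), 39) = Mul(Mul(Rational(50, 3), -35), 39) = Mul(Rational(-1750, 3), 39) = -22750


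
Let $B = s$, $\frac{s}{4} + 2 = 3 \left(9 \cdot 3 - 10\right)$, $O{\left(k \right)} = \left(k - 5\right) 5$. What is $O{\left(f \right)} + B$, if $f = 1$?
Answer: $176$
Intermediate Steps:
$O{\left(k \right)} = -25 + 5 k$ ($O{\left(k \right)} = \left(-5 + k\right) 5 = -25 + 5 k$)
$s = 196$ ($s = -8 + 4 \cdot 3 \left(9 \cdot 3 - 10\right) = -8 + 4 \cdot 3 \left(27 - 10\right) = -8 + 4 \cdot 3 \cdot 17 = -8 + 4 \cdot 51 = -8 + 204 = 196$)
$B = 196$
$O{\left(f \right)} + B = \left(-25 + 5 \cdot 1\right) + 196 = \left(-25 + 5\right) + 196 = -20 + 196 = 176$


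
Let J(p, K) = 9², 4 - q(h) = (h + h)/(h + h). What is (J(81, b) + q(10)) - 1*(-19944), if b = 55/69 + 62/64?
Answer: 20028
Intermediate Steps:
q(h) = 3 (q(h) = 4 - (h + h)/(h + h) = 4 - 2*h/(2*h) = 4 - 2*h*1/(2*h) = 4 - 1*1 = 4 - 1 = 3)
b = 3899/2208 (b = 55*(1/69) + 62*(1/64) = 55/69 + 31/32 = 3899/2208 ≈ 1.7659)
J(p, K) = 81
(J(81, b) + q(10)) - 1*(-19944) = (81 + 3) - 1*(-19944) = 84 + 19944 = 20028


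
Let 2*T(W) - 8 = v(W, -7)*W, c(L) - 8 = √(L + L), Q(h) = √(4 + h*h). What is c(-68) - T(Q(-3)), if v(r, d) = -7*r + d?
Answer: 99/2 + 7*√13/2 + 2*I*√34 ≈ 62.119 + 11.662*I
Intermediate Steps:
v(r, d) = d - 7*r
Q(h) = √(4 + h²)
c(L) = 8 + √2*√L (c(L) = 8 + √(L + L) = 8 + √(2*L) = 8 + √2*√L)
T(W) = 4 + W*(-7 - 7*W)/2 (T(W) = 4 + ((-7 - 7*W)*W)/2 = 4 + (W*(-7 - 7*W))/2 = 4 + W*(-7 - 7*W)/2)
c(-68) - T(Q(-3)) = (8 + √2*√(-68)) - (4 - 7*√(4 + (-3)²)*(1 + √(4 + (-3)²))/2) = (8 + √2*(2*I*√17)) - (4 - 7*√(4 + 9)*(1 + √(4 + 9))/2) = (8 + 2*I*√34) - (4 - 7*√13*(1 + √13)/2) = (8 + 2*I*√34) + (-4 + 7*√13*(1 + √13)/2) = 4 + 2*I*√34 + 7*√13*(1 + √13)/2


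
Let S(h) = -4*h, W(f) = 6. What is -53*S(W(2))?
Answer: 1272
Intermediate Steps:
-53*S(W(2)) = -(-212)*6 = -53*(-24) = 1272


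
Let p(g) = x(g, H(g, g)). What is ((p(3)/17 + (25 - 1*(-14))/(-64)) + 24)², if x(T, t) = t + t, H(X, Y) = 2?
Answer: 660747025/1183744 ≈ 558.18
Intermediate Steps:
x(T, t) = 2*t
p(g) = 4 (p(g) = 2*2 = 4)
((p(3)/17 + (25 - 1*(-14))/(-64)) + 24)² = ((4/17 + (25 - 1*(-14))/(-64)) + 24)² = ((4*(1/17) + (25 + 14)*(-1/64)) + 24)² = ((4/17 + 39*(-1/64)) + 24)² = ((4/17 - 39/64) + 24)² = (-407/1088 + 24)² = (25705/1088)² = 660747025/1183744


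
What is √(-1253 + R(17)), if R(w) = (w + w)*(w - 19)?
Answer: I*√1321 ≈ 36.346*I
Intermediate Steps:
R(w) = 2*w*(-19 + w) (R(w) = (2*w)*(-19 + w) = 2*w*(-19 + w))
√(-1253 + R(17)) = √(-1253 + 2*17*(-19 + 17)) = √(-1253 + 2*17*(-2)) = √(-1253 - 68) = √(-1321) = I*√1321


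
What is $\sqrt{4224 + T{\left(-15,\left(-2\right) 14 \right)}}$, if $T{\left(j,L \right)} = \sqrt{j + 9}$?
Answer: $\sqrt{4224 + i \sqrt{6}} \approx 64.992 + 0.0188 i$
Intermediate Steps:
$T{\left(j,L \right)} = \sqrt{9 + j}$
$\sqrt{4224 + T{\left(-15,\left(-2\right) 14 \right)}} = \sqrt{4224 + \sqrt{9 - 15}} = \sqrt{4224 + \sqrt{-6}} = \sqrt{4224 + i \sqrt{6}}$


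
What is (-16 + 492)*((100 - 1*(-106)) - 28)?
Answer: 84728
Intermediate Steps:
(-16 + 492)*((100 - 1*(-106)) - 28) = 476*((100 + 106) - 28) = 476*(206 - 28) = 476*178 = 84728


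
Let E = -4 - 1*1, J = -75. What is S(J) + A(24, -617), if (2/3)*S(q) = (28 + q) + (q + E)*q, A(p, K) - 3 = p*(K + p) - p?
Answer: -10647/2 ≈ -5323.5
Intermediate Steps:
E = -5 (E = -4 - 1 = -5)
A(p, K) = 3 - p + p*(K + p) (A(p, K) = 3 + (p*(K + p) - p) = 3 + (-p + p*(K + p)) = 3 - p + p*(K + p))
S(q) = 42 + 3*q/2 + 3*q*(-5 + q)/2 (S(q) = 3*((28 + q) + (q - 5)*q)/2 = 3*((28 + q) + (-5 + q)*q)/2 = 3*((28 + q) + q*(-5 + q))/2 = 3*(28 + q + q*(-5 + q))/2 = 42 + 3*q/2 + 3*q*(-5 + q)/2)
S(J) + A(24, -617) = (42 - 6*(-75) + (3/2)*(-75)²) + (3 + 24² - 1*24 - 617*24) = (42 + 450 + (3/2)*5625) + (3 + 576 - 24 - 14808) = (42 + 450 + 16875/2) - 14253 = 17859/2 - 14253 = -10647/2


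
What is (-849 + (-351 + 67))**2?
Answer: 1283689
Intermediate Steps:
(-849 + (-351 + 67))**2 = (-849 - 284)**2 = (-1133)**2 = 1283689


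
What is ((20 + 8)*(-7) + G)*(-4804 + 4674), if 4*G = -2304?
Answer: 100360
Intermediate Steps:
G = -576 (G = (1/4)*(-2304) = -576)
((20 + 8)*(-7) + G)*(-4804 + 4674) = ((20 + 8)*(-7) - 576)*(-4804 + 4674) = (28*(-7) - 576)*(-130) = (-196 - 576)*(-130) = -772*(-130) = 100360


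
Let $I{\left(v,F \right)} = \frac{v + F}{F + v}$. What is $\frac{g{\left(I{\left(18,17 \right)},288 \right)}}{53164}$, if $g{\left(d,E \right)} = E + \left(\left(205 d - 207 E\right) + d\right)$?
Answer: $- \frac{29561}{26582} \approx -1.1121$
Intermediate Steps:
$I{\left(v,F \right)} = 1$ ($I{\left(v,F \right)} = \frac{F + v}{F + v} = 1$)
$g{\left(d,E \right)} = - 206 E + 206 d$ ($g{\left(d,E \right)} = E + \left(\left(- 207 E + 205 d\right) + d\right) = E - \left(- 206 d + 207 E\right) = - 206 E + 206 d$)
$\frac{g{\left(I{\left(18,17 \right)},288 \right)}}{53164} = \frac{\left(-206\right) 288 + 206 \cdot 1}{53164} = \left(-59328 + 206\right) \frac{1}{53164} = \left(-59122\right) \frac{1}{53164} = - \frac{29561}{26582}$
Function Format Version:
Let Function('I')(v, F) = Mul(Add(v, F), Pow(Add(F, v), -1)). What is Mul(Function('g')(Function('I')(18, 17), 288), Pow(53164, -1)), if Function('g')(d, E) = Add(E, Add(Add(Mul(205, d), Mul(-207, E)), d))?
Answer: Rational(-29561, 26582) ≈ -1.1121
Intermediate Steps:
Function('I')(v, F) = 1 (Function('I')(v, F) = Mul(Add(F, v), Pow(Add(F, v), -1)) = 1)
Function('g')(d, E) = Add(Mul(-206, E), Mul(206, d)) (Function('g')(d, E) = Add(E, Add(Add(Mul(-207, E), Mul(205, d)), d)) = Add(E, Add(Mul(-207, E), Mul(206, d))) = Add(Mul(-206, E), Mul(206, d)))
Mul(Function('g')(Function('I')(18, 17), 288), Pow(53164, -1)) = Mul(Add(Mul(-206, 288), Mul(206, 1)), Pow(53164, -1)) = Mul(Add(-59328, 206), Rational(1, 53164)) = Mul(-59122, Rational(1, 53164)) = Rational(-29561, 26582)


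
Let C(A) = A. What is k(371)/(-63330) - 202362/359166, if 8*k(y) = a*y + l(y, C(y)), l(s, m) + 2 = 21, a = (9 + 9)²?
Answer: -24284116283/30327977040 ≈ -0.80072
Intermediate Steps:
a = 324 (a = 18² = 324)
l(s, m) = 19 (l(s, m) = -2 + 21 = 19)
k(y) = 19/8 + 81*y/2 (k(y) = (324*y + 19)/8 = (19 + 324*y)/8 = 19/8 + 81*y/2)
k(371)/(-63330) - 202362/359166 = (19/8 + (81/2)*371)/(-63330) - 202362/359166 = (19/8 + 30051/2)*(-1/63330) - 202362*1/359166 = (120223/8)*(-1/63330) - 33727/59861 = -120223/506640 - 33727/59861 = -24284116283/30327977040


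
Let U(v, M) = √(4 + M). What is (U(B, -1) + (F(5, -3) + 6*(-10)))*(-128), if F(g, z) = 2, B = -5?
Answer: 7424 - 128*√3 ≈ 7202.3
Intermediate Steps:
(U(B, -1) + (F(5, -3) + 6*(-10)))*(-128) = (√(4 - 1) + (2 + 6*(-10)))*(-128) = (√3 + (2 - 60))*(-128) = (√3 - 58)*(-128) = (-58 + √3)*(-128) = 7424 - 128*√3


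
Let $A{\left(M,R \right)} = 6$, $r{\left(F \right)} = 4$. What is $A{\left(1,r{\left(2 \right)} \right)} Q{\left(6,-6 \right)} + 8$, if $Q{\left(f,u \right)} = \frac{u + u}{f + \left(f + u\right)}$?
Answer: $-4$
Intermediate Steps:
$Q{\left(f,u \right)} = \frac{2 u}{u + 2 f}$
$A{\left(1,r{\left(2 \right)} \right)} Q{\left(6,-6 \right)} + 8 = 6 \cdot 2 \left(-6\right) \frac{1}{-6 + 2 \cdot 6} + 8 = 6 \cdot 2 \left(-6\right) \frac{1}{-6 + 12} + 8 = 6 \cdot 2 \left(-6\right) \frac{1}{6} + 8 = 6 \left(-2\right) + 8 = -12 + 8 = -4$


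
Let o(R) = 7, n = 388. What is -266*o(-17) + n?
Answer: -1474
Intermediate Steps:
-266*o(-17) + n = -266*7 + 388 = -1862 + 388 = -1474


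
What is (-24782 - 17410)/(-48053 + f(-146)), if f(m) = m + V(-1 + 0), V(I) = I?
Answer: 5274/6025 ≈ 0.87535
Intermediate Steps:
f(m) = -1 + m (f(m) = m + (-1 + 0) = m - 1 = -1 + m)
(-24782 - 17410)/(-48053 + f(-146)) = (-24782 - 17410)/(-48053 + (-1 - 146)) = -42192/(-48053 - 147) = -42192/(-48200) = -42192*(-1/48200) = 5274/6025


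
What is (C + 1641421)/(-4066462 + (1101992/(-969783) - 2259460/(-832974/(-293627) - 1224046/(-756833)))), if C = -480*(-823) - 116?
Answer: -488684779895004238456710/1097610178546462264239793 ≈ -0.44523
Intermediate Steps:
C = 394924 (C = 395040 - 116 = 394924)
(C + 1641421)/(-4066462 + (1101992/(-969783) - 2259460/(-832974/(-293627) - 1224046/(-756833)))) = (394924 + 1641421)/(-4066462 + (1101992/(-969783) - 2259460/(-832974/(-293627) - 1224046/(-756833)))) = 2036345/(-4066462 + (1101992*(-1/969783) - 2259460/(-832974*(-1/293627) - 1224046*(-1/756833)))) = 2036345/(-4066462 + (-1101992/969783 - 2259460/(832974/293627 + 1224046/756833))) = 2036345/(-4066462 + (-1101992/969783 - 2259460/989835166184/222226603291)) = 2036345/(-4066462 + (-1101992/969783 - 2259460*222226603291/989835166184)) = 2036345/(-4066462 + (-1101992/969783 - 125528030267970715/247458791546)) = 2036345/(-4066462 - 121735222474972057264477/239981329241854518) = 2036345/(-1097610178546462264239793/239981329241854518) = 2036345*(-239981329241854518/1097610178546462264239793) = -488684779895004238456710/1097610178546462264239793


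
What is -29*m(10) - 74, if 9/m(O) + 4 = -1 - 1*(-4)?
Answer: 187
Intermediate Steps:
m(O) = -9 (m(O) = 9/(-4 + (-1 - 1*(-4))) = 9/(-4 + (-1 + 4)) = 9/(-4 + 3) = 9/(-1) = 9*(-1) = -9)
-29*m(10) - 74 = -29*(-9) - 74 = 261 - 74 = 187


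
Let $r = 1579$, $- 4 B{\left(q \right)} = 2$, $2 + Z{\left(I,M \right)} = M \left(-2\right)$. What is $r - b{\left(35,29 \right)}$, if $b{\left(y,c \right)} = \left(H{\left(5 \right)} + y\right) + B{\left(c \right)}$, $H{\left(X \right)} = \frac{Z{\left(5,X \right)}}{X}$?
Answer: $\frac{15469}{10} \approx 1546.9$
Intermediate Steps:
$Z{\left(I,M \right)} = -2 - 2 M$ ($Z{\left(I,M \right)} = -2 + M \left(-2\right) = -2 - 2 M$)
$B{\left(q \right)} = - \frac{1}{2}$ ($B{\left(q \right)} = \left(- \frac{1}{4}\right) 2 = - \frac{1}{2}$)
$H{\left(X \right)} = \frac{-2 - 2 X}{X}$
$b{\left(y,c \right)} = - \frac{29}{10} + y$ ($b{\left(y,c \right)} = \left(\left(-2 - \frac{2}{5}\right) + y\right) - \frac{1}{2} = \left(- \frac{12}{5} + y\right) - \frac{1}{2} = - \frac{29}{10} + y$)
$r - b{\left(35,29 \right)} = 1579 - \left(- \frac{29}{10} + 35\right) = 1579 - \frac{321}{10} = \frac{15469}{10}$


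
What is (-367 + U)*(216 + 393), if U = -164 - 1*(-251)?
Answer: -170520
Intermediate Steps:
U = 87 (U = -164 + 251 = 87)
(-367 + U)*(216 + 393) = (-367 + 87)*(216 + 393) = -280*609 = -170520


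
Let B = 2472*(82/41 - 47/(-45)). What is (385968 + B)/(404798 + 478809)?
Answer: 5902408/13254105 ≈ 0.44533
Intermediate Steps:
B = 112888/15 (B = 2472*(82*(1/41) - 47*(-1/45)) = 2472*(2 + 47/45) = 2472*(137/45) = 112888/15 ≈ 7525.9)
(385968 + B)/(404798 + 478809) = (385968 + 112888/15)/(404798 + 478809) = (5902408/15)/883607 = (5902408/15)*(1/883607) = 5902408/13254105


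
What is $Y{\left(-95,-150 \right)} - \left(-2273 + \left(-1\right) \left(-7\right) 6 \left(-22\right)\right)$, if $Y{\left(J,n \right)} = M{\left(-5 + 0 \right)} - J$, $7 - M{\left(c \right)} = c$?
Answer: $3304$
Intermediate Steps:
$M{\left(c \right)} = 7 - c$
$Y{\left(J,n \right)} = 12 - J$ ($Y{\left(J,n \right)} = \left(7 - \left(-5 + 0\right)\right) - J = \left(7 - -5\right) - J = \left(7 + 5\right) - J = 12 - J$)
$Y{\left(-95,-150 \right)} - \left(-2273 + \left(-1\right) \left(-7\right) 6 \left(-22\right)\right) = \left(12 - -95\right) - \left(-2273 + \left(-1\right) \left(-7\right) 6 \left(-22\right)\right) = \left(12 + 95\right) - \left(-2273 + 7 \cdot 6 \left(-22\right)\right) = 107 - \left(-2273 + 42 \left(-22\right)\right) = 107 - \left(-2273 - 924\right) = 107 - -3197 = 107 + 3197 = 3304$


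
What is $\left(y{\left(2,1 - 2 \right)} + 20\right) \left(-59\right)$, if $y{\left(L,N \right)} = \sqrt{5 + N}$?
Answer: $-1298$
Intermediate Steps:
$\left(y{\left(2,1 - 2 \right)} + 20\right) \left(-59\right) = \left(\sqrt{5 + \left(1 - 2\right)} + 20\right) \left(-59\right) = \left(\sqrt{5 - 1} + 20\right) \left(-59\right) = \left(\sqrt{4} + 20\right) \left(-59\right) = \left(2 + 20\right) \left(-59\right) = 22 \left(-59\right) = -1298$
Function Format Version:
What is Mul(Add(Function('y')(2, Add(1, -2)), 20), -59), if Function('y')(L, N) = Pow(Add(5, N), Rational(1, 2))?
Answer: -1298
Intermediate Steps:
Mul(Add(Function('y')(2, Add(1, -2)), 20), -59) = Mul(Add(Pow(Add(5, Add(1, -2)), Rational(1, 2)), 20), -59) = Mul(Add(Pow(Add(5, -1), Rational(1, 2)), 20), -59) = Mul(Add(Pow(4, Rational(1, 2)), 20), -59) = Mul(Add(2, 20), -59) = Mul(22, -59) = -1298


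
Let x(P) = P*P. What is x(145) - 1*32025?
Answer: -11000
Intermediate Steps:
x(P) = P²
x(145) - 1*32025 = 145² - 1*32025 = 21025 - 32025 = -11000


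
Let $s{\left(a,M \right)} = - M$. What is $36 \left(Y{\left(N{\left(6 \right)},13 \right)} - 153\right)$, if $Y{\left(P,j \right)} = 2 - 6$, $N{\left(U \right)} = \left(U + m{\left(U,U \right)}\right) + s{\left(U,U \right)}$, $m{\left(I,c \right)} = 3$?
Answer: $-5652$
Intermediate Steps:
$N{\left(U \right)} = 3$ ($N{\left(U \right)} = \left(U + 3\right) - U = \left(3 + U\right) - U = 3$)
$Y{\left(P,j \right)} = -4$ ($Y{\left(P,j \right)} = 2 - 6 = -4$)
$36 \left(Y{\left(N{\left(6 \right)},13 \right)} - 153\right) = 36 \left(-4 - 153\right) = 36 \left(-157\right) = -5652$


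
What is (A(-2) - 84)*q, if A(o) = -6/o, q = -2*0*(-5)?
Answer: 0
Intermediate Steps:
q = 0 (q = 0*(-5) = 0)
(A(-2) - 84)*q = (-6/(-2) - 84)*0 = (-6*(-½) - 84)*0 = (3 - 84)*0 = -81*0 = 0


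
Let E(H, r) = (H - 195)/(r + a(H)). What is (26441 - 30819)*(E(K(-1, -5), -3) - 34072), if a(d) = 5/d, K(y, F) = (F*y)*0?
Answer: 149167216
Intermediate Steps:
K(y, F) = 0
E(H, r) = (-195 + H)/(r + 5/H) (E(H, r) = (H - 195)/(r + 5/H) = (-195 + H)/(r + 5/H))
(26441 - 30819)*(E(K(-1, -5), -3) - 34072) = (26441 - 30819)*(0*(-195 + 0)/(5 + 0*(-3)) - 34072) = -4378*(0*(-195)/(5 + 0) - 34072) = -4378*(0*(-195)/5 - 34072) = -4378*(0*(⅕)*(-195) - 34072) = -4378*(0 - 34072) = -4378*(-34072) = 149167216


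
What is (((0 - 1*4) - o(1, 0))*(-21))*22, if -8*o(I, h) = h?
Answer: 1848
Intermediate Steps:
o(I, h) = -h/8
(((0 - 1*4) - o(1, 0))*(-21))*22 = (((0 - 1*4) - (-1)*0/8)*(-21))*22 = (((0 - 4) - 1*0)*(-21))*22 = ((-4 + 0)*(-21))*22 = -4*(-21)*22 = 84*22 = 1848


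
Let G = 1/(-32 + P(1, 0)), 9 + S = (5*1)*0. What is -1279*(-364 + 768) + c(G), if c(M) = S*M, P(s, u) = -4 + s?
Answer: -18085051/35 ≈ -5.1672e+5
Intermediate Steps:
S = -9 (S = -9 + (5*1)*0 = -9 + 5*0 = -9 + 0 = -9)
G = -1/35 (G = 1/(-32 + (-4 + 1)) = 1/(-32 - 3) = 1/(-35) = -1/35 ≈ -0.028571)
c(M) = -9*M
-1279*(-364 + 768) + c(G) = -1279*(-364 + 768) - 9*(-1/35) = -1279*404 + 9/35 = -516716 + 9/35 = -18085051/35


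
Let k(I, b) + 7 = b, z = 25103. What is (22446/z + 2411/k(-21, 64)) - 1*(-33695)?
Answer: 48275001100/1430871 ≈ 33738.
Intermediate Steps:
k(I, b) = -7 + b
(22446/z + 2411/k(-21, 64)) - 1*(-33695) = (22446/25103 + 2411/(-7 + 64)) - 1*(-33695) = (22446*(1/25103) + 2411/57) + 33695 = (22446/25103 + 2411*(1/57)) + 33695 = (22446/25103 + 2411/57) + 33695 = 61802755/1430871 + 33695 = 48275001100/1430871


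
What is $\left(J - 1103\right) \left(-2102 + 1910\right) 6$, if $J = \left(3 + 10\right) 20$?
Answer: $971136$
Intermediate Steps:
$J = 260$ ($J = 13 \cdot 20 = 260$)
$\left(J - 1103\right) \left(-2102 + 1910\right) 6 = \left(260 - 1103\right) \left(-2102 + 1910\right) 6 = \left(-843\right) \left(-192\right) 6 = 161856 \cdot 6 = 971136$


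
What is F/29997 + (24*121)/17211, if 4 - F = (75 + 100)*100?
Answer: -2642128/6373807 ≈ -0.41453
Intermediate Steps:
F = -17496 (F = 4 - (75 + 100)*100 = 4 - 175*100 = 4 - 1*17500 = 4 - 17500 = -17496)
F/29997 + (24*121)/17211 = -17496/29997 + (24*121)/17211 = -17496*1/29997 + 2904*(1/17211) = -648/1111 + 968/5737 = -2642128/6373807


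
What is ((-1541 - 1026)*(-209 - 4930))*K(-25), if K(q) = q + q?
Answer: -659590650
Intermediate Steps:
K(q) = 2*q
((-1541 - 1026)*(-209 - 4930))*K(-25) = ((-1541 - 1026)*(-209 - 4930))*(2*(-25)) = -2567*(-5139)*(-50) = 13191813*(-50) = -659590650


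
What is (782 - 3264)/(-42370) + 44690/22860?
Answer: 97512691/48428910 ≈ 2.0135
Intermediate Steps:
(782 - 3264)/(-42370) + 44690/22860 = -2482*(-1/42370) + 44690*(1/22860) = 1241/21185 + 4469/2286 = 97512691/48428910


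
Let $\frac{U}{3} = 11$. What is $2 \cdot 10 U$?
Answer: $660$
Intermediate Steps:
$U = 33$ ($U = 3 \cdot 11 = 33$)
$2 \cdot 10 U = 2 \cdot 10 \cdot 33 = 20 \cdot 33 = 660$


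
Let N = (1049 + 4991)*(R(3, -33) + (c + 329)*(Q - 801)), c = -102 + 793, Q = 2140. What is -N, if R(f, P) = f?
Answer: -8249329320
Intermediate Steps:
c = 691
N = 8249329320 (N = (1049 + 4991)*(3 + (691 + 329)*(2140 - 801)) = 6040*(3 + 1020*1339) = 6040*(3 + 1365780) = 6040*1365783 = 8249329320)
-N = -1*8249329320 = -8249329320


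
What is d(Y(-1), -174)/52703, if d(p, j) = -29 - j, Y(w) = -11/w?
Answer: 145/52703 ≈ 0.0027513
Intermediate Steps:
d(Y(-1), -174)/52703 = (-29 - 1*(-174))/52703 = (-29 + 174)*(1/52703) = 145*(1/52703) = 145/52703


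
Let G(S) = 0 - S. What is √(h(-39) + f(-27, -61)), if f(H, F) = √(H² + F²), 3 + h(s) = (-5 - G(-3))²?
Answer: √(61 + 5*√178) ≈ 11.301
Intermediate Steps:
G(S) = -S
h(s) = 61 (h(s) = -3 + (-5 - (-1)*(-3))² = -3 + (-5 - 1*3)² = -3 + (-5 - 3)² = -3 + (-8)² = -3 + 64 = 61)
f(H, F) = √(F² + H²)
√(h(-39) + f(-27, -61)) = √(61 + √((-61)² + (-27)²)) = √(61 + √(3721 + 729)) = √(61 + √4450) = √(61 + 5*√178)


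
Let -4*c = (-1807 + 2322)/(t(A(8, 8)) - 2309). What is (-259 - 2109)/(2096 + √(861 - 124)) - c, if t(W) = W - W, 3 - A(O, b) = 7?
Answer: -48103424093/40568936044 + 2368*√737/4392479 ≈ -1.1711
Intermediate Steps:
A(O, b) = -4 (A(O, b) = 3 - 1*7 = 3 - 7 = -4)
t(W) = 0
c = 515/9236 (c = -(-1807 + 2322)/(4*(0 - 2309)) = -515/(4*(-2309)) = -515*(-1)/(4*2309) = -¼*(-515/2309) = 515/9236 ≈ 0.055760)
(-259 - 2109)/(2096 + √(861 - 124)) - c = (-259 - 2109)/(2096 + √(861 - 124)) - 1*515/9236 = -2368/(2096 + √737) - 515/9236 = -515/9236 - 2368/(2096 + √737)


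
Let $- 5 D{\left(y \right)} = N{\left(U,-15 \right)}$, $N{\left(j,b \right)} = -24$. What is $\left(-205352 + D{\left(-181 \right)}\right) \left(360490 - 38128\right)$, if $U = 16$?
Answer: $- \frac{330980670432}{5} \approx -6.6196 \cdot 10^{10}$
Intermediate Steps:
$D{\left(y \right)} = \frac{24}{5}$ ($D{\left(y \right)} = \left(- \frac{1}{5}\right) \left(-24\right) = \frac{24}{5}$)
$\left(-205352 + D{\left(-181 \right)}\right) \left(360490 - 38128\right) = \left(-205352 + \frac{24}{5}\right) \left(360490 - 38128\right) = \left(- \frac{1026736}{5}\right) 322362 = - \frac{330980670432}{5}$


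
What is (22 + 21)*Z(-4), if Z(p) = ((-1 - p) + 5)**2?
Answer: 2752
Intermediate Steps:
Z(p) = (4 - p)**2
(22 + 21)*Z(-4) = (22 + 21)*(-4 - 4)**2 = 43*(-8)**2 = 43*64 = 2752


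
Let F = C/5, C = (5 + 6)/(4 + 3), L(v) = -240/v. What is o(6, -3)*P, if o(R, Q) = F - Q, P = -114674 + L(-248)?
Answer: -412364224/1085 ≈ -3.8006e+5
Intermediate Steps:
C = 11/7 ≈ 1.5714
P = -3554864/31 (P = -114674 - 240/(-248) = -114674 - 240*(-1/248) = -114674 + 30/31 = -3554864/31 ≈ -1.1467e+5)
F = 11/35 (F = (11/7)/5 = (11/7)*(⅕) = 11/35 ≈ 0.31429)
o(R, Q) = 11/35 - Q
o(6, -3)*P = (11/35 - 1*(-3))*(-3554864/31) = (11/35 + 3)*(-3554864/31) = (116/35)*(-3554864/31) = -412364224/1085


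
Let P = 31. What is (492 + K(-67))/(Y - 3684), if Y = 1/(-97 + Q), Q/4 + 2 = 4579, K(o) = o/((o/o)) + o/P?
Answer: -238709788/2079769013 ≈ -0.11478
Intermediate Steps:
K(o) = 32*o/31 (K(o) = o/((o/o)) + o/31 = o/1 + o*(1/31) = o*1 + o/31 = o + o/31 = 32*o/31)
Q = 18308 (Q = -8 + 4*4579 = -8 + 18316 = 18308)
Y = 1/18211 (Y = 1/(-97 + 18308) = 1/18211 ≈ 5.4912e-5)
(492 + K(-67))/(Y - 3684) = (492 + (32/31)*(-67))/(1/18211 - 3684) = (492 - 2144/31)/(-67089323/18211) = (13108/31)*(-18211/67089323) = -238709788/2079769013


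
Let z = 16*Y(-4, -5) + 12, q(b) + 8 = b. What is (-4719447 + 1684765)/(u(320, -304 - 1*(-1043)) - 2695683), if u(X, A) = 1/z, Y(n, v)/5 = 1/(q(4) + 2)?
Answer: 84971096/75479125 ≈ 1.1258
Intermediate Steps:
q(b) = -8 + b
Y(n, v) = -5/2 (Y(n, v) = 5/((-8 + 4) + 2) = 5/(-4 + 2) = 5/(-2) = 5*(-½) = -5/2)
z = -28 (z = 16*(-5/2) + 12 = -40 + 12 = -28)
u(X, A) = -1/28 (u(X, A) = 1/(-28) = -1/28)
(-4719447 + 1684765)/(u(320, -304 - 1*(-1043)) - 2695683) = (-4719447 + 1684765)/(-1/28 - 2695683) = -3034682/(-75479125/28) = -3034682*(-28/75479125) = 84971096/75479125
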